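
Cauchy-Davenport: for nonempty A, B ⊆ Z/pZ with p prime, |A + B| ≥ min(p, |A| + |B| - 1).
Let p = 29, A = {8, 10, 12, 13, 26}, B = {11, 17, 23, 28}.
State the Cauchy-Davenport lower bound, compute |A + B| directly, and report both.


Cauchy-Davenport: |A + B| ≥ min(p, |A| + |B| - 1) for A, B nonempty in Z/pZ.
|A| = 5, |B| = 4, p = 29.
CD lower bound = min(29, 5 + 4 - 1) = min(29, 8) = 8.
Compute A + B mod 29 directly:
a = 8: 8+11=19, 8+17=25, 8+23=2, 8+28=7
a = 10: 10+11=21, 10+17=27, 10+23=4, 10+28=9
a = 12: 12+11=23, 12+17=0, 12+23=6, 12+28=11
a = 13: 13+11=24, 13+17=1, 13+23=7, 13+28=12
a = 26: 26+11=8, 26+17=14, 26+23=20, 26+28=25
A + B = {0, 1, 2, 4, 6, 7, 8, 9, 11, 12, 14, 19, 20, 21, 23, 24, 25, 27}, so |A + B| = 18.
Verify: 18 ≥ 8? Yes ✓.

CD lower bound = 8, actual |A + B| = 18.


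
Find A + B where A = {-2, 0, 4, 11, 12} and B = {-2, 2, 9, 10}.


A + B = {a + b : a ∈ A, b ∈ B}.
Enumerate all |A|·|B| = 5·4 = 20 pairs (a, b) and collect distinct sums.
a = -2: -2+-2=-4, -2+2=0, -2+9=7, -2+10=8
a = 0: 0+-2=-2, 0+2=2, 0+9=9, 0+10=10
a = 4: 4+-2=2, 4+2=6, 4+9=13, 4+10=14
a = 11: 11+-2=9, 11+2=13, 11+9=20, 11+10=21
a = 12: 12+-2=10, 12+2=14, 12+9=21, 12+10=22
Collecting distinct sums: A + B = {-4, -2, 0, 2, 6, 7, 8, 9, 10, 13, 14, 20, 21, 22}
|A + B| = 14

A + B = {-4, -2, 0, 2, 6, 7, 8, 9, 10, 13, 14, 20, 21, 22}


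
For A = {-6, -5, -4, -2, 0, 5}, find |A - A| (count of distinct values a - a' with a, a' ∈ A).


A - A = {a - a' : a, a' ∈ A}; |A| = 6.
Bounds: 2|A|-1 ≤ |A - A| ≤ |A|² - |A| + 1, i.e. 11 ≤ |A - A| ≤ 31.
Note: 0 ∈ A - A always (from a - a). The set is symmetric: if d ∈ A - A then -d ∈ A - A.
Enumerate nonzero differences d = a - a' with a > a' (then include -d):
Positive differences: {1, 2, 3, 4, 5, 6, 7, 9, 10, 11}
Full difference set: {0} ∪ (positive diffs) ∪ (negative diffs).
|A - A| = 1 + 2·10 = 21 (matches direct enumeration: 21).

|A - A| = 21


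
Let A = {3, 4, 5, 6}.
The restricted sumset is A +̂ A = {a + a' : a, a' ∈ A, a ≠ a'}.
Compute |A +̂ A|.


Restricted sumset: A +̂ A = {a + a' : a ∈ A, a' ∈ A, a ≠ a'}.
Equivalently, take A + A and drop any sum 2a that is achievable ONLY as a + a for a ∈ A (i.e. sums representable only with equal summands).
Enumerate pairs (a, a') with a < a' (symmetric, so each unordered pair gives one sum; this covers all a ≠ a'):
  3 + 4 = 7
  3 + 5 = 8
  3 + 6 = 9
  4 + 5 = 9
  4 + 6 = 10
  5 + 6 = 11
Collected distinct sums: {7, 8, 9, 10, 11}
|A +̂ A| = 5
(Reference bound: |A +̂ A| ≥ 2|A| - 3 for |A| ≥ 2, with |A| = 4 giving ≥ 5.)

|A +̂ A| = 5


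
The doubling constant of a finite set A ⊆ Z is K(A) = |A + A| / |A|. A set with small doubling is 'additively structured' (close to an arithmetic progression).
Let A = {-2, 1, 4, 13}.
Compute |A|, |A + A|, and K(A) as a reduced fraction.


|A| = 4.
Compute A + A by enumerating all 16 pairs.
A + A = {-4, -1, 2, 5, 8, 11, 14, 17, 26}, so |A + A| = 9.
K = |A + A| / |A| = 9/4 (already in lowest terms) ≈ 2.2500.
Reference: AP of size 4 gives K = 7/4 ≈ 1.7500; a fully generic set of size 4 gives K ≈ 2.5000.

|A| = 4, |A + A| = 9, K = 9/4.


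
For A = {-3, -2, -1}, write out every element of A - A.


A - A = {a - a' : a, a' ∈ A}.
Compute a - a' for each ordered pair (a, a'):
a = -3: -3--3=0, -3--2=-1, -3--1=-2
a = -2: -2--3=1, -2--2=0, -2--1=-1
a = -1: -1--3=2, -1--2=1, -1--1=0
Collecting distinct values (and noting 0 appears from a-a):
A - A = {-2, -1, 0, 1, 2}
|A - A| = 5

A - A = {-2, -1, 0, 1, 2}


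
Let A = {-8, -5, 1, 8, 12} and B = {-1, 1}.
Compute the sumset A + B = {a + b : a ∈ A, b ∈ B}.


A + B = {a + b : a ∈ A, b ∈ B}.
Enumerate all |A|·|B| = 5·2 = 10 pairs (a, b) and collect distinct sums.
a = -8: -8+-1=-9, -8+1=-7
a = -5: -5+-1=-6, -5+1=-4
a = 1: 1+-1=0, 1+1=2
a = 8: 8+-1=7, 8+1=9
a = 12: 12+-1=11, 12+1=13
Collecting distinct sums: A + B = {-9, -7, -6, -4, 0, 2, 7, 9, 11, 13}
|A + B| = 10

A + B = {-9, -7, -6, -4, 0, 2, 7, 9, 11, 13}


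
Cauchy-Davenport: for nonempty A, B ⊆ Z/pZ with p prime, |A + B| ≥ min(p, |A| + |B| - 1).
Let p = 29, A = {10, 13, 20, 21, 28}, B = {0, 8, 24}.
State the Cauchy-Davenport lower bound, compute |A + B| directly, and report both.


Cauchy-Davenport: |A + B| ≥ min(p, |A| + |B| - 1) for A, B nonempty in Z/pZ.
|A| = 5, |B| = 3, p = 29.
CD lower bound = min(29, 5 + 3 - 1) = min(29, 7) = 7.
Compute A + B mod 29 directly:
a = 10: 10+0=10, 10+8=18, 10+24=5
a = 13: 13+0=13, 13+8=21, 13+24=8
a = 20: 20+0=20, 20+8=28, 20+24=15
a = 21: 21+0=21, 21+8=0, 21+24=16
a = 28: 28+0=28, 28+8=7, 28+24=23
A + B = {0, 5, 7, 8, 10, 13, 15, 16, 18, 20, 21, 23, 28}, so |A + B| = 13.
Verify: 13 ≥ 7? Yes ✓.

CD lower bound = 7, actual |A + B| = 13.


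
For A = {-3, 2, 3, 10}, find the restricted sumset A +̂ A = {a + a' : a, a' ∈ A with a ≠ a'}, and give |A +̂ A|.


Restricted sumset: A +̂ A = {a + a' : a ∈ A, a' ∈ A, a ≠ a'}.
Equivalently, take A + A and drop any sum 2a that is achievable ONLY as a + a for a ∈ A (i.e. sums representable only with equal summands).
Enumerate pairs (a, a') with a < a' (symmetric, so each unordered pair gives one sum; this covers all a ≠ a'):
  -3 + 2 = -1
  -3 + 3 = 0
  -3 + 10 = 7
  2 + 3 = 5
  2 + 10 = 12
  3 + 10 = 13
Collected distinct sums: {-1, 0, 5, 7, 12, 13}
|A +̂ A| = 6
(Reference bound: |A +̂ A| ≥ 2|A| - 3 for |A| ≥ 2, with |A| = 4 giving ≥ 5.)

|A +̂ A| = 6


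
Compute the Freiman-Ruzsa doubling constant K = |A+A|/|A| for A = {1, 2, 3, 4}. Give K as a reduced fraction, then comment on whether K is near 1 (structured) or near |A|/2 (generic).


|A| = 4.
Compute A + A by enumerating all 16 pairs.
A + A = {2, 3, 4, 5, 6, 7, 8}, so |A + A| = 7.
K = |A + A| / |A| = 7/4 (already in lowest terms) ≈ 1.7500.
Reference: AP of size 4 gives K = 7/4 ≈ 1.7500; a fully generic set of size 4 gives K ≈ 2.5000.

|A| = 4, |A + A| = 7, K = 7/4.


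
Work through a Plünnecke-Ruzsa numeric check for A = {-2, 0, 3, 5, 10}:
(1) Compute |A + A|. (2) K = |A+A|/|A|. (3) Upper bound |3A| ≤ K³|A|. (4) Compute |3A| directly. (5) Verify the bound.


|A| = 5.
Step 1: Compute A + A by enumerating all 25 pairs.
A + A = {-4, -2, 0, 1, 3, 5, 6, 8, 10, 13, 15, 20}, so |A + A| = 12.
Step 2: Doubling constant K = |A + A|/|A| = 12/5 = 12/5 ≈ 2.4000.
Step 3: Plünnecke-Ruzsa gives |3A| ≤ K³·|A| = (2.4000)³ · 5 ≈ 69.1200.
Step 4: Compute 3A = A + A + A directly by enumerating all triples (a,b,c) ∈ A³; |3A| = 22.
Step 5: Check 22 ≤ 69.1200? Yes ✓.

K = 12/5, Plünnecke-Ruzsa bound K³|A| ≈ 69.1200, |3A| = 22, inequality holds.


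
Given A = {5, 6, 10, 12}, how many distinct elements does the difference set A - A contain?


A - A = {a - a' : a, a' ∈ A}; |A| = 4.
Bounds: 2|A|-1 ≤ |A - A| ≤ |A|² - |A| + 1, i.e. 7 ≤ |A - A| ≤ 13.
Note: 0 ∈ A - A always (from a - a). The set is symmetric: if d ∈ A - A then -d ∈ A - A.
Enumerate nonzero differences d = a - a' with a > a' (then include -d):
Positive differences: {1, 2, 4, 5, 6, 7}
Full difference set: {0} ∪ (positive diffs) ∪ (negative diffs).
|A - A| = 1 + 2·6 = 13 (matches direct enumeration: 13).

|A - A| = 13


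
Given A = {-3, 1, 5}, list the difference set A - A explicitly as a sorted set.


A - A = {a - a' : a, a' ∈ A}.
Compute a - a' for each ordered pair (a, a'):
a = -3: -3--3=0, -3-1=-4, -3-5=-8
a = 1: 1--3=4, 1-1=0, 1-5=-4
a = 5: 5--3=8, 5-1=4, 5-5=0
Collecting distinct values (and noting 0 appears from a-a):
A - A = {-8, -4, 0, 4, 8}
|A - A| = 5

A - A = {-8, -4, 0, 4, 8}


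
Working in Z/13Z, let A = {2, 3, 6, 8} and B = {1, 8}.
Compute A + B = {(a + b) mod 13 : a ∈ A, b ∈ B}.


Work in Z/13Z: reduce every sum a + b modulo 13.
Enumerate all 8 pairs:
a = 2: 2+1=3, 2+8=10
a = 3: 3+1=4, 3+8=11
a = 6: 6+1=7, 6+8=1
a = 8: 8+1=9, 8+8=3
Distinct residues collected: {1, 3, 4, 7, 9, 10, 11}
|A + B| = 7 (out of 13 total residues).

A + B = {1, 3, 4, 7, 9, 10, 11}


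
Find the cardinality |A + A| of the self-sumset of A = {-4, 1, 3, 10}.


A + A = {a + a' : a, a' ∈ A}; |A| = 4.
General bounds: 2|A| - 1 ≤ |A + A| ≤ |A|(|A|+1)/2, i.e. 7 ≤ |A + A| ≤ 10.
Lower bound 2|A|-1 is attained iff A is an arithmetic progression.
Enumerate sums a + a' for a ≤ a' (symmetric, so this suffices):
a = -4: -4+-4=-8, -4+1=-3, -4+3=-1, -4+10=6
a = 1: 1+1=2, 1+3=4, 1+10=11
a = 3: 3+3=6, 3+10=13
a = 10: 10+10=20
Distinct sums: {-8, -3, -1, 2, 4, 6, 11, 13, 20}
|A + A| = 9

|A + A| = 9


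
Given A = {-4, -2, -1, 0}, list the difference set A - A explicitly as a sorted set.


A - A = {a - a' : a, a' ∈ A}.
Compute a - a' for each ordered pair (a, a'):
a = -4: -4--4=0, -4--2=-2, -4--1=-3, -4-0=-4
a = -2: -2--4=2, -2--2=0, -2--1=-1, -2-0=-2
a = -1: -1--4=3, -1--2=1, -1--1=0, -1-0=-1
a = 0: 0--4=4, 0--2=2, 0--1=1, 0-0=0
Collecting distinct values (and noting 0 appears from a-a):
A - A = {-4, -3, -2, -1, 0, 1, 2, 3, 4}
|A - A| = 9

A - A = {-4, -3, -2, -1, 0, 1, 2, 3, 4}


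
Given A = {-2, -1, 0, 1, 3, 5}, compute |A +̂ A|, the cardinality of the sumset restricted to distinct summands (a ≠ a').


Restricted sumset: A +̂ A = {a + a' : a ∈ A, a' ∈ A, a ≠ a'}.
Equivalently, take A + A and drop any sum 2a that is achievable ONLY as a + a for a ∈ A (i.e. sums representable only with equal summands).
Enumerate pairs (a, a') with a < a' (symmetric, so each unordered pair gives one sum; this covers all a ≠ a'):
  -2 + -1 = -3
  -2 + 0 = -2
  -2 + 1 = -1
  -2 + 3 = 1
  -2 + 5 = 3
  -1 + 0 = -1
  -1 + 1 = 0
  -1 + 3 = 2
  -1 + 5 = 4
  0 + 1 = 1
  0 + 3 = 3
  0 + 5 = 5
  1 + 3 = 4
  1 + 5 = 6
  3 + 5 = 8
Collected distinct sums: {-3, -2, -1, 0, 1, 2, 3, 4, 5, 6, 8}
|A +̂ A| = 11
(Reference bound: |A +̂ A| ≥ 2|A| - 3 for |A| ≥ 2, with |A| = 6 giving ≥ 9.)

|A +̂ A| = 11


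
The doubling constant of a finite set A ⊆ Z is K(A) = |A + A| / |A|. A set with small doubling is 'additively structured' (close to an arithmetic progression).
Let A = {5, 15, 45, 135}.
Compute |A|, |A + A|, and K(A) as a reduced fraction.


|A| = 4.
Compute A + A by enumerating all 16 pairs.
A + A = {10, 20, 30, 50, 60, 90, 140, 150, 180, 270}, so |A + A| = 10.
K = |A + A| / |A| = 10/4 = 5/2 ≈ 2.5000.
Reference: AP of size 4 gives K = 7/4 ≈ 1.7500; a fully generic set of size 4 gives K ≈ 2.5000.

|A| = 4, |A + A| = 10, K = 10/4 = 5/2.


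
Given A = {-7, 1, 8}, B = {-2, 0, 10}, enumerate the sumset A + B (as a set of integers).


A + B = {a + b : a ∈ A, b ∈ B}.
Enumerate all |A|·|B| = 3·3 = 9 pairs (a, b) and collect distinct sums.
a = -7: -7+-2=-9, -7+0=-7, -7+10=3
a = 1: 1+-2=-1, 1+0=1, 1+10=11
a = 8: 8+-2=6, 8+0=8, 8+10=18
Collecting distinct sums: A + B = {-9, -7, -1, 1, 3, 6, 8, 11, 18}
|A + B| = 9

A + B = {-9, -7, -1, 1, 3, 6, 8, 11, 18}


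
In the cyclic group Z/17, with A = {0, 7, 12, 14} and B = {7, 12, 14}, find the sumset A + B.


Work in Z/17Z: reduce every sum a + b modulo 17.
Enumerate all 12 pairs:
a = 0: 0+7=7, 0+12=12, 0+14=14
a = 7: 7+7=14, 7+12=2, 7+14=4
a = 12: 12+7=2, 12+12=7, 12+14=9
a = 14: 14+7=4, 14+12=9, 14+14=11
Distinct residues collected: {2, 4, 7, 9, 11, 12, 14}
|A + B| = 7 (out of 17 total residues).

A + B = {2, 4, 7, 9, 11, 12, 14}


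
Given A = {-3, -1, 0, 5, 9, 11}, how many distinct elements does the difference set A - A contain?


A - A = {a - a' : a, a' ∈ A}; |A| = 6.
Bounds: 2|A|-1 ≤ |A - A| ≤ |A|² - |A| + 1, i.e. 11 ≤ |A - A| ≤ 31.
Note: 0 ∈ A - A always (from a - a). The set is symmetric: if d ∈ A - A then -d ∈ A - A.
Enumerate nonzero differences d = a - a' with a > a' (then include -d):
Positive differences: {1, 2, 3, 4, 5, 6, 8, 9, 10, 11, 12, 14}
Full difference set: {0} ∪ (positive diffs) ∪ (negative diffs).
|A - A| = 1 + 2·12 = 25 (matches direct enumeration: 25).

|A - A| = 25


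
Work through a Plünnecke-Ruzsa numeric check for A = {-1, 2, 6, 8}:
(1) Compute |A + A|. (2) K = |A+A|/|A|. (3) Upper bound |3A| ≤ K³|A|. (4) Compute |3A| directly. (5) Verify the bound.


|A| = 4.
Step 1: Compute A + A by enumerating all 16 pairs.
A + A = {-2, 1, 4, 5, 7, 8, 10, 12, 14, 16}, so |A + A| = 10.
Step 2: Doubling constant K = |A + A|/|A| = 10/4 = 10/4 ≈ 2.5000.
Step 3: Plünnecke-Ruzsa gives |3A| ≤ K³·|A| = (2.5000)³ · 4 ≈ 62.5000.
Step 4: Compute 3A = A + A + A directly by enumerating all triples (a,b,c) ∈ A³; |3A| = 18.
Step 5: Check 18 ≤ 62.5000? Yes ✓.

K = 10/4, Plünnecke-Ruzsa bound K³|A| ≈ 62.5000, |3A| = 18, inequality holds.


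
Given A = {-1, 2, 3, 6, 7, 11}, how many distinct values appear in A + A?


A + A = {a + a' : a, a' ∈ A}; |A| = 6.
General bounds: 2|A| - 1 ≤ |A + A| ≤ |A|(|A|+1)/2, i.e. 11 ≤ |A + A| ≤ 21.
Lower bound 2|A|-1 is attained iff A is an arithmetic progression.
Enumerate sums a + a' for a ≤ a' (symmetric, so this suffices):
a = -1: -1+-1=-2, -1+2=1, -1+3=2, -1+6=5, -1+7=6, -1+11=10
a = 2: 2+2=4, 2+3=5, 2+6=8, 2+7=9, 2+11=13
a = 3: 3+3=6, 3+6=9, 3+7=10, 3+11=14
a = 6: 6+6=12, 6+7=13, 6+11=17
a = 7: 7+7=14, 7+11=18
a = 11: 11+11=22
Distinct sums: {-2, 1, 2, 4, 5, 6, 8, 9, 10, 12, 13, 14, 17, 18, 22}
|A + A| = 15

|A + A| = 15


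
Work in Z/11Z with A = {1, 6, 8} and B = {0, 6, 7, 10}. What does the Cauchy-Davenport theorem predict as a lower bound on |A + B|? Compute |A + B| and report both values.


Cauchy-Davenport: |A + B| ≥ min(p, |A| + |B| - 1) for A, B nonempty in Z/pZ.
|A| = 3, |B| = 4, p = 11.
CD lower bound = min(11, 3 + 4 - 1) = min(11, 6) = 6.
Compute A + B mod 11 directly:
a = 1: 1+0=1, 1+6=7, 1+7=8, 1+10=0
a = 6: 6+0=6, 6+6=1, 6+7=2, 6+10=5
a = 8: 8+0=8, 8+6=3, 8+7=4, 8+10=7
A + B = {0, 1, 2, 3, 4, 5, 6, 7, 8}, so |A + B| = 9.
Verify: 9 ≥ 6? Yes ✓.

CD lower bound = 6, actual |A + B| = 9.


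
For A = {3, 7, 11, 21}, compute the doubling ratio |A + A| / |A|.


|A| = 4.
Compute A + A by enumerating all 16 pairs.
A + A = {6, 10, 14, 18, 22, 24, 28, 32, 42}, so |A + A| = 9.
K = |A + A| / |A| = 9/4 (already in lowest terms) ≈ 2.2500.
Reference: AP of size 4 gives K = 7/4 ≈ 1.7500; a fully generic set of size 4 gives K ≈ 2.5000.

|A| = 4, |A + A| = 9, K = 9/4.


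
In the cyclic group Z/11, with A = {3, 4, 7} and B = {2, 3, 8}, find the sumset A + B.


Work in Z/11Z: reduce every sum a + b modulo 11.
Enumerate all 9 pairs:
a = 3: 3+2=5, 3+3=6, 3+8=0
a = 4: 4+2=6, 4+3=7, 4+8=1
a = 7: 7+2=9, 7+3=10, 7+8=4
Distinct residues collected: {0, 1, 4, 5, 6, 7, 9, 10}
|A + B| = 8 (out of 11 total residues).

A + B = {0, 1, 4, 5, 6, 7, 9, 10}


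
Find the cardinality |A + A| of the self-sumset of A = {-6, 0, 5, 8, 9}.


A + A = {a + a' : a, a' ∈ A}; |A| = 5.
General bounds: 2|A| - 1 ≤ |A + A| ≤ |A|(|A|+1)/2, i.e. 9 ≤ |A + A| ≤ 15.
Lower bound 2|A|-1 is attained iff A is an arithmetic progression.
Enumerate sums a + a' for a ≤ a' (symmetric, so this suffices):
a = -6: -6+-6=-12, -6+0=-6, -6+5=-1, -6+8=2, -6+9=3
a = 0: 0+0=0, 0+5=5, 0+8=8, 0+9=9
a = 5: 5+5=10, 5+8=13, 5+9=14
a = 8: 8+8=16, 8+9=17
a = 9: 9+9=18
Distinct sums: {-12, -6, -1, 0, 2, 3, 5, 8, 9, 10, 13, 14, 16, 17, 18}
|A + A| = 15

|A + A| = 15


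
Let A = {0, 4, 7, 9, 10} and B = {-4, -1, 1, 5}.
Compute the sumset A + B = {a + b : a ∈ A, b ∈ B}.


A + B = {a + b : a ∈ A, b ∈ B}.
Enumerate all |A|·|B| = 5·4 = 20 pairs (a, b) and collect distinct sums.
a = 0: 0+-4=-4, 0+-1=-1, 0+1=1, 0+5=5
a = 4: 4+-4=0, 4+-1=3, 4+1=5, 4+5=9
a = 7: 7+-4=3, 7+-1=6, 7+1=8, 7+5=12
a = 9: 9+-4=5, 9+-1=8, 9+1=10, 9+5=14
a = 10: 10+-4=6, 10+-1=9, 10+1=11, 10+5=15
Collecting distinct sums: A + B = {-4, -1, 0, 1, 3, 5, 6, 8, 9, 10, 11, 12, 14, 15}
|A + B| = 14

A + B = {-4, -1, 0, 1, 3, 5, 6, 8, 9, 10, 11, 12, 14, 15}


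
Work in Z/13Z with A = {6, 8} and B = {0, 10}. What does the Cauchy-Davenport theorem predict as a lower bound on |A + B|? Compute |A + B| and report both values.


Cauchy-Davenport: |A + B| ≥ min(p, |A| + |B| - 1) for A, B nonempty in Z/pZ.
|A| = 2, |B| = 2, p = 13.
CD lower bound = min(13, 2 + 2 - 1) = min(13, 3) = 3.
Compute A + B mod 13 directly:
a = 6: 6+0=6, 6+10=3
a = 8: 8+0=8, 8+10=5
A + B = {3, 5, 6, 8}, so |A + B| = 4.
Verify: 4 ≥ 3? Yes ✓.

CD lower bound = 3, actual |A + B| = 4.


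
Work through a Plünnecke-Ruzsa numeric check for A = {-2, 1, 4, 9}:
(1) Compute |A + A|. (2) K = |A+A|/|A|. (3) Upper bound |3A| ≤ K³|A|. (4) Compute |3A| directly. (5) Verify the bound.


|A| = 4.
Step 1: Compute A + A by enumerating all 16 pairs.
A + A = {-4, -1, 2, 5, 7, 8, 10, 13, 18}, so |A + A| = 9.
Step 2: Doubling constant K = |A + A|/|A| = 9/4 = 9/4 ≈ 2.2500.
Step 3: Plünnecke-Ruzsa gives |3A| ≤ K³·|A| = (2.2500)³ · 4 ≈ 45.5625.
Step 4: Compute 3A = A + A + A directly by enumerating all triples (a,b,c) ∈ A³; |3A| = 16.
Step 5: Check 16 ≤ 45.5625? Yes ✓.

K = 9/4, Plünnecke-Ruzsa bound K³|A| ≈ 45.5625, |3A| = 16, inequality holds.


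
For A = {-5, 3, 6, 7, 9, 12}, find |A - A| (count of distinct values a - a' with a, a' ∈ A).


A - A = {a - a' : a, a' ∈ A}; |A| = 6.
Bounds: 2|A|-1 ≤ |A - A| ≤ |A|² - |A| + 1, i.e. 11 ≤ |A - A| ≤ 31.
Note: 0 ∈ A - A always (from a - a). The set is symmetric: if d ∈ A - A then -d ∈ A - A.
Enumerate nonzero differences d = a - a' with a > a' (then include -d):
Positive differences: {1, 2, 3, 4, 5, 6, 8, 9, 11, 12, 14, 17}
Full difference set: {0} ∪ (positive diffs) ∪ (negative diffs).
|A - A| = 1 + 2·12 = 25 (matches direct enumeration: 25).

|A - A| = 25


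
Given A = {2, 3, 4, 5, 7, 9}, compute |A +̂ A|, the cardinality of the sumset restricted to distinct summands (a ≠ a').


Restricted sumset: A +̂ A = {a + a' : a ∈ A, a' ∈ A, a ≠ a'}.
Equivalently, take A + A and drop any sum 2a that is achievable ONLY as a + a for a ∈ A (i.e. sums representable only with equal summands).
Enumerate pairs (a, a') with a < a' (symmetric, so each unordered pair gives one sum; this covers all a ≠ a'):
  2 + 3 = 5
  2 + 4 = 6
  2 + 5 = 7
  2 + 7 = 9
  2 + 9 = 11
  3 + 4 = 7
  3 + 5 = 8
  3 + 7 = 10
  3 + 9 = 12
  4 + 5 = 9
  4 + 7 = 11
  4 + 9 = 13
  5 + 7 = 12
  5 + 9 = 14
  7 + 9 = 16
Collected distinct sums: {5, 6, 7, 8, 9, 10, 11, 12, 13, 14, 16}
|A +̂ A| = 11
(Reference bound: |A +̂ A| ≥ 2|A| - 3 for |A| ≥ 2, with |A| = 6 giving ≥ 9.)

|A +̂ A| = 11


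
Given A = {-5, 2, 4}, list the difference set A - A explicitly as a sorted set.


A - A = {a - a' : a, a' ∈ A}.
Compute a - a' for each ordered pair (a, a'):
a = -5: -5--5=0, -5-2=-7, -5-4=-9
a = 2: 2--5=7, 2-2=0, 2-4=-2
a = 4: 4--5=9, 4-2=2, 4-4=0
Collecting distinct values (and noting 0 appears from a-a):
A - A = {-9, -7, -2, 0, 2, 7, 9}
|A - A| = 7

A - A = {-9, -7, -2, 0, 2, 7, 9}


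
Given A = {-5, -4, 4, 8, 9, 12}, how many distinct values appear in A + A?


A + A = {a + a' : a, a' ∈ A}; |A| = 6.
General bounds: 2|A| - 1 ≤ |A + A| ≤ |A|(|A|+1)/2, i.e. 11 ≤ |A + A| ≤ 21.
Lower bound 2|A|-1 is attained iff A is an arithmetic progression.
Enumerate sums a + a' for a ≤ a' (symmetric, so this suffices):
a = -5: -5+-5=-10, -5+-4=-9, -5+4=-1, -5+8=3, -5+9=4, -5+12=7
a = -4: -4+-4=-8, -4+4=0, -4+8=4, -4+9=5, -4+12=8
a = 4: 4+4=8, 4+8=12, 4+9=13, 4+12=16
a = 8: 8+8=16, 8+9=17, 8+12=20
a = 9: 9+9=18, 9+12=21
a = 12: 12+12=24
Distinct sums: {-10, -9, -8, -1, 0, 3, 4, 5, 7, 8, 12, 13, 16, 17, 18, 20, 21, 24}
|A + A| = 18

|A + A| = 18


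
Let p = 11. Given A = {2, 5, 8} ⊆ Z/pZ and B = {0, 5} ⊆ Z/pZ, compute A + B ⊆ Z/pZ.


Work in Z/11Z: reduce every sum a + b modulo 11.
Enumerate all 6 pairs:
a = 2: 2+0=2, 2+5=7
a = 5: 5+0=5, 5+5=10
a = 8: 8+0=8, 8+5=2
Distinct residues collected: {2, 5, 7, 8, 10}
|A + B| = 5 (out of 11 total residues).

A + B = {2, 5, 7, 8, 10}


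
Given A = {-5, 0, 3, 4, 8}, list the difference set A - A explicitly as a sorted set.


A - A = {a - a' : a, a' ∈ A}.
Compute a - a' for each ordered pair (a, a'):
a = -5: -5--5=0, -5-0=-5, -5-3=-8, -5-4=-9, -5-8=-13
a = 0: 0--5=5, 0-0=0, 0-3=-3, 0-4=-4, 0-8=-8
a = 3: 3--5=8, 3-0=3, 3-3=0, 3-4=-1, 3-8=-5
a = 4: 4--5=9, 4-0=4, 4-3=1, 4-4=0, 4-8=-4
a = 8: 8--5=13, 8-0=8, 8-3=5, 8-4=4, 8-8=0
Collecting distinct values (and noting 0 appears from a-a):
A - A = {-13, -9, -8, -5, -4, -3, -1, 0, 1, 3, 4, 5, 8, 9, 13}
|A - A| = 15

A - A = {-13, -9, -8, -5, -4, -3, -1, 0, 1, 3, 4, 5, 8, 9, 13}


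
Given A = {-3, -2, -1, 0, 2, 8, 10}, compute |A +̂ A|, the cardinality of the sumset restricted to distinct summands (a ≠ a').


Restricted sumset: A +̂ A = {a + a' : a ∈ A, a' ∈ A, a ≠ a'}.
Equivalently, take A + A and drop any sum 2a that is achievable ONLY as a + a for a ∈ A (i.e. sums representable only with equal summands).
Enumerate pairs (a, a') with a < a' (symmetric, so each unordered pair gives one sum; this covers all a ≠ a'):
  -3 + -2 = -5
  -3 + -1 = -4
  -3 + 0 = -3
  -3 + 2 = -1
  -3 + 8 = 5
  -3 + 10 = 7
  -2 + -1 = -3
  -2 + 0 = -2
  -2 + 2 = 0
  -2 + 8 = 6
  -2 + 10 = 8
  -1 + 0 = -1
  -1 + 2 = 1
  -1 + 8 = 7
  -1 + 10 = 9
  0 + 2 = 2
  0 + 8 = 8
  0 + 10 = 10
  2 + 8 = 10
  2 + 10 = 12
  8 + 10 = 18
Collected distinct sums: {-5, -4, -3, -2, -1, 0, 1, 2, 5, 6, 7, 8, 9, 10, 12, 18}
|A +̂ A| = 16
(Reference bound: |A +̂ A| ≥ 2|A| - 3 for |A| ≥ 2, with |A| = 7 giving ≥ 11.)

|A +̂ A| = 16


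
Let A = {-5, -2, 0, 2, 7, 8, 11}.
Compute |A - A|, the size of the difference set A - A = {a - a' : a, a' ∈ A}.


A - A = {a - a' : a, a' ∈ A}; |A| = 7.
Bounds: 2|A|-1 ≤ |A - A| ≤ |A|² - |A| + 1, i.e. 13 ≤ |A - A| ≤ 43.
Note: 0 ∈ A - A always (from a - a). The set is symmetric: if d ∈ A - A then -d ∈ A - A.
Enumerate nonzero differences d = a - a' with a > a' (then include -d):
Positive differences: {1, 2, 3, 4, 5, 6, 7, 8, 9, 10, 11, 12, 13, 16}
Full difference set: {0} ∪ (positive diffs) ∪ (negative diffs).
|A - A| = 1 + 2·14 = 29 (matches direct enumeration: 29).

|A - A| = 29


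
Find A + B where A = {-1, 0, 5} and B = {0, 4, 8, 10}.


A + B = {a + b : a ∈ A, b ∈ B}.
Enumerate all |A|·|B| = 3·4 = 12 pairs (a, b) and collect distinct sums.
a = -1: -1+0=-1, -1+4=3, -1+8=7, -1+10=9
a = 0: 0+0=0, 0+4=4, 0+8=8, 0+10=10
a = 5: 5+0=5, 5+4=9, 5+8=13, 5+10=15
Collecting distinct sums: A + B = {-1, 0, 3, 4, 5, 7, 8, 9, 10, 13, 15}
|A + B| = 11

A + B = {-1, 0, 3, 4, 5, 7, 8, 9, 10, 13, 15}


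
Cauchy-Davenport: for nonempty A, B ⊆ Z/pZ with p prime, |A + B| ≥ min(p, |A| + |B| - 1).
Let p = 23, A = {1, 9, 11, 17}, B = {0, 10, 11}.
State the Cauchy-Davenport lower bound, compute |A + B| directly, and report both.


Cauchy-Davenport: |A + B| ≥ min(p, |A| + |B| - 1) for A, B nonempty in Z/pZ.
|A| = 4, |B| = 3, p = 23.
CD lower bound = min(23, 4 + 3 - 1) = min(23, 6) = 6.
Compute A + B mod 23 directly:
a = 1: 1+0=1, 1+10=11, 1+11=12
a = 9: 9+0=9, 9+10=19, 9+11=20
a = 11: 11+0=11, 11+10=21, 11+11=22
a = 17: 17+0=17, 17+10=4, 17+11=5
A + B = {1, 4, 5, 9, 11, 12, 17, 19, 20, 21, 22}, so |A + B| = 11.
Verify: 11 ≥ 6? Yes ✓.

CD lower bound = 6, actual |A + B| = 11.


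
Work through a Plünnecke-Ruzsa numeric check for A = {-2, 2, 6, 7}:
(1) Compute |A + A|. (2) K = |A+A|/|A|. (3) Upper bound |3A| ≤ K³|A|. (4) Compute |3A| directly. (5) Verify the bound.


|A| = 4.
Step 1: Compute A + A by enumerating all 16 pairs.
A + A = {-4, 0, 4, 5, 8, 9, 12, 13, 14}, so |A + A| = 9.
Step 2: Doubling constant K = |A + A|/|A| = 9/4 = 9/4 ≈ 2.2500.
Step 3: Plünnecke-Ruzsa gives |3A| ≤ K³·|A| = (2.2500)³ · 4 ≈ 45.5625.
Step 4: Compute 3A = A + A + A directly by enumerating all triples (a,b,c) ∈ A³; |3A| = 16.
Step 5: Check 16 ≤ 45.5625? Yes ✓.

K = 9/4, Plünnecke-Ruzsa bound K³|A| ≈ 45.5625, |3A| = 16, inequality holds.


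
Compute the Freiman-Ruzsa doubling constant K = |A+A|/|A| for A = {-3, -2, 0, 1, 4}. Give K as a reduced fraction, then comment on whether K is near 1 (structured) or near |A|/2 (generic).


|A| = 5.
Compute A + A by enumerating all 25 pairs.
A + A = {-6, -5, -4, -3, -2, -1, 0, 1, 2, 4, 5, 8}, so |A + A| = 12.
K = |A + A| / |A| = 12/5 (already in lowest terms) ≈ 2.4000.
Reference: AP of size 5 gives K = 9/5 ≈ 1.8000; a fully generic set of size 5 gives K ≈ 3.0000.

|A| = 5, |A + A| = 12, K = 12/5.


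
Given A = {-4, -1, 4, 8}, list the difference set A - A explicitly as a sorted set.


A - A = {a - a' : a, a' ∈ A}.
Compute a - a' for each ordered pair (a, a'):
a = -4: -4--4=0, -4--1=-3, -4-4=-8, -4-8=-12
a = -1: -1--4=3, -1--1=0, -1-4=-5, -1-8=-9
a = 4: 4--4=8, 4--1=5, 4-4=0, 4-8=-4
a = 8: 8--4=12, 8--1=9, 8-4=4, 8-8=0
Collecting distinct values (and noting 0 appears from a-a):
A - A = {-12, -9, -8, -5, -4, -3, 0, 3, 4, 5, 8, 9, 12}
|A - A| = 13

A - A = {-12, -9, -8, -5, -4, -3, 0, 3, 4, 5, 8, 9, 12}


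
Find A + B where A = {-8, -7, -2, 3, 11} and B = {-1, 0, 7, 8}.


A + B = {a + b : a ∈ A, b ∈ B}.
Enumerate all |A|·|B| = 5·4 = 20 pairs (a, b) and collect distinct sums.
a = -8: -8+-1=-9, -8+0=-8, -8+7=-1, -8+8=0
a = -7: -7+-1=-8, -7+0=-7, -7+7=0, -7+8=1
a = -2: -2+-1=-3, -2+0=-2, -2+7=5, -2+8=6
a = 3: 3+-1=2, 3+0=3, 3+7=10, 3+8=11
a = 11: 11+-1=10, 11+0=11, 11+7=18, 11+8=19
Collecting distinct sums: A + B = {-9, -8, -7, -3, -2, -1, 0, 1, 2, 3, 5, 6, 10, 11, 18, 19}
|A + B| = 16

A + B = {-9, -8, -7, -3, -2, -1, 0, 1, 2, 3, 5, 6, 10, 11, 18, 19}


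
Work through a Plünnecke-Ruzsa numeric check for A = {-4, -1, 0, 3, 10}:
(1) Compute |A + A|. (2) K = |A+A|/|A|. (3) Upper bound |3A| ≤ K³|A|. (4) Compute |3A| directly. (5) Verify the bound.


|A| = 5.
Step 1: Compute A + A by enumerating all 25 pairs.
A + A = {-8, -5, -4, -2, -1, 0, 2, 3, 6, 9, 10, 13, 20}, so |A + A| = 13.
Step 2: Doubling constant K = |A + A|/|A| = 13/5 = 13/5 ≈ 2.6000.
Step 3: Plünnecke-Ruzsa gives |3A| ≤ K³·|A| = (2.6000)³ · 5 ≈ 87.8800.
Step 4: Compute 3A = A + A + A directly by enumerating all triples (a,b,c) ∈ A³; |3A| = 25.
Step 5: Check 25 ≤ 87.8800? Yes ✓.

K = 13/5, Plünnecke-Ruzsa bound K³|A| ≈ 87.8800, |3A| = 25, inequality holds.


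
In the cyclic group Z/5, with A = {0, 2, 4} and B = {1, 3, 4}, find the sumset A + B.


Work in Z/5Z: reduce every sum a + b modulo 5.
Enumerate all 9 pairs:
a = 0: 0+1=1, 0+3=3, 0+4=4
a = 2: 2+1=3, 2+3=0, 2+4=1
a = 4: 4+1=0, 4+3=2, 4+4=3
Distinct residues collected: {0, 1, 2, 3, 4}
|A + B| = 5 (out of 5 total residues).

A + B = {0, 1, 2, 3, 4}


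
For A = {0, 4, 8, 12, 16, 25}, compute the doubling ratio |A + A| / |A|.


|A| = 6.
Compute A + A by enumerating all 36 pairs.
A + A = {0, 4, 8, 12, 16, 20, 24, 25, 28, 29, 32, 33, 37, 41, 50}, so |A + A| = 15.
K = |A + A| / |A| = 15/6 = 5/2 ≈ 2.5000.
Reference: AP of size 6 gives K = 11/6 ≈ 1.8333; a fully generic set of size 6 gives K ≈ 3.5000.

|A| = 6, |A + A| = 15, K = 15/6 = 5/2.


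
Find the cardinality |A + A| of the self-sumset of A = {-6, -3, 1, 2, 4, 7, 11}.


A + A = {a + a' : a, a' ∈ A}; |A| = 7.
General bounds: 2|A| - 1 ≤ |A + A| ≤ |A|(|A|+1)/2, i.e. 13 ≤ |A + A| ≤ 28.
Lower bound 2|A|-1 is attained iff A is an arithmetic progression.
Enumerate sums a + a' for a ≤ a' (symmetric, so this suffices):
a = -6: -6+-6=-12, -6+-3=-9, -6+1=-5, -6+2=-4, -6+4=-2, -6+7=1, -6+11=5
a = -3: -3+-3=-6, -3+1=-2, -3+2=-1, -3+4=1, -3+7=4, -3+11=8
a = 1: 1+1=2, 1+2=3, 1+4=5, 1+7=8, 1+11=12
a = 2: 2+2=4, 2+4=6, 2+7=9, 2+11=13
a = 4: 4+4=8, 4+7=11, 4+11=15
a = 7: 7+7=14, 7+11=18
a = 11: 11+11=22
Distinct sums: {-12, -9, -6, -5, -4, -2, -1, 1, 2, 3, 4, 5, 6, 8, 9, 11, 12, 13, 14, 15, 18, 22}
|A + A| = 22

|A + A| = 22


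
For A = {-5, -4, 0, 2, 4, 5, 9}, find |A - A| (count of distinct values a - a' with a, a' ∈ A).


A - A = {a - a' : a, a' ∈ A}; |A| = 7.
Bounds: 2|A|-1 ≤ |A - A| ≤ |A|² - |A| + 1, i.e. 13 ≤ |A - A| ≤ 43.
Note: 0 ∈ A - A always (from a - a). The set is symmetric: if d ∈ A - A then -d ∈ A - A.
Enumerate nonzero differences d = a - a' with a > a' (then include -d):
Positive differences: {1, 2, 3, 4, 5, 6, 7, 8, 9, 10, 13, 14}
Full difference set: {0} ∪ (positive diffs) ∪ (negative diffs).
|A - A| = 1 + 2·12 = 25 (matches direct enumeration: 25).

|A - A| = 25


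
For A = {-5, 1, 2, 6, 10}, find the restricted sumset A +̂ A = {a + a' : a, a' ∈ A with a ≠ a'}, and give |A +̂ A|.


Restricted sumset: A +̂ A = {a + a' : a ∈ A, a' ∈ A, a ≠ a'}.
Equivalently, take A + A and drop any sum 2a that is achievable ONLY as a + a for a ∈ A (i.e. sums representable only with equal summands).
Enumerate pairs (a, a') with a < a' (symmetric, so each unordered pair gives one sum; this covers all a ≠ a'):
  -5 + 1 = -4
  -5 + 2 = -3
  -5 + 6 = 1
  -5 + 10 = 5
  1 + 2 = 3
  1 + 6 = 7
  1 + 10 = 11
  2 + 6 = 8
  2 + 10 = 12
  6 + 10 = 16
Collected distinct sums: {-4, -3, 1, 3, 5, 7, 8, 11, 12, 16}
|A +̂ A| = 10
(Reference bound: |A +̂ A| ≥ 2|A| - 3 for |A| ≥ 2, with |A| = 5 giving ≥ 7.)

|A +̂ A| = 10


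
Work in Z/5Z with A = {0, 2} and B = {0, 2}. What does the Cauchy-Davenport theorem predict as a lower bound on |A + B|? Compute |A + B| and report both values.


Cauchy-Davenport: |A + B| ≥ min(p, |A| + |B| - 1) for A, B nonempty in Z/pZ.
|A| = 2, |B| = 2, p = 5.
CD lower bound = min(5, 2 + 2 - 1) = min(5, 3) = 3.
Compute A + B mod 5 directly:
a = 0: 0+0=0, 0+2=2
a = 2: 2+0=2, 2+2=4
A + B = {0, 2, 4}, so |A + B| = 3.
Verify: 3 ≥ 3? Yes ✓.

CD lower bound = 3, actual |A + B| = 3.


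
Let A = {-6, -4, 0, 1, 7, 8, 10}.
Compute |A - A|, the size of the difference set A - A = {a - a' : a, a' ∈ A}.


A - A = {a - a' : a, a' ∈ A}; |A| = 7.
Bounds: 2|A|-1 ≤ |A - A| ≤ |A|² - |A| + 1, i.e. 13 ≤ |A - A| ≤ 43.
Note: 0 ∈ A - A always (from a - a). The set is symmetric: if d ∈ A - A then -d ∈ A - A.
Enumerate nonzero differences d = a - a' with a > a' (then include -d):
Positive differences: {1, 2, 3, 4, 5, 6, 7, 8, 9, 10, 11, 12, 13, 14, 16}
Full difference set: {0} ∪ (positive diffs) ∪ (negative diffs).
|A - A| = 1 + 2·15 = 31 (matches direct enumeration: 31).

|A - A| = 31


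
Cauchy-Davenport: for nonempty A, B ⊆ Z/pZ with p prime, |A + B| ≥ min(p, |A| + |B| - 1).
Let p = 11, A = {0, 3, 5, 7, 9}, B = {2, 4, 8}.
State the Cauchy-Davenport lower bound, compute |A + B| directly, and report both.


Cauchy-Davenport: |A + B| ≥ min(p, |A| + |B| - 1) for A, B nonempty in Z/pZ.
|A| = 5, |B| = 3, p = 11.
CD lower bound = min(11, 5 + 3 - 1) = min(11, 7) = 7.
Compute A + B mod 11 directly:
a = 0: 0+2=2, 0+4=4, 0+8=8
a = 3: 3+2=5, 3+4=7, 3+8=0
a = 5: 5+2=7, 5+4=9, 5+8=2
a = 7: 7+2=9, 7+4=0, 7+8=4
a = 9: 9+2=0, 9+4=2, 9+8=6
A + B = {0, 2, 4, 5, 6, 7, 8, 9}, so |A + B| = 8.
Verify: 8 ≥ 7? Yes ✓.

CD lower bound = 7, actual |A + B| = 8.


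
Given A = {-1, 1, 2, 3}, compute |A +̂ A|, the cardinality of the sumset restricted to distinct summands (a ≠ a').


Restricted sumset: A +̂ A = {a + a' : a ∈ A, a' ∈ A, a ≠ a'}.
Equivalently, take A + A and drop any sum 2a that is achievable ONLY as a + a for a ∈ A (i.e. sums representable only with equal summands).
Enumerate pairs (a, a') with a < a' (symmetric, so each unordered pair gives one sum; this covers all a ≠ a'):
  -1 + 1 = 0
  -1 + 2 = 1
  -1 + 3 = 2
  1 + 2 = 3
  1 + 3 = 4
  2 + 3 = 5
Collected distinct sums: {0, 1, 2, 3, 4, 5}
|A +̂ A| = 6
(Reference bound: |A +̂ A| ≥ 2|A| - 3 for |A| ≥ 2, with |A| = 4 giving ≥ 5.)

|A +̂ A| = 6


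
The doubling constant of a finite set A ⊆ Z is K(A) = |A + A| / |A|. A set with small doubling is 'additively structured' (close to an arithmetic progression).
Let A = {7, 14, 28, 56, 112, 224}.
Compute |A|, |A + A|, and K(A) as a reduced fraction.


|A| = 6.
Compute A + A by enumerating all 36 pairs.
A + A = {14, 21, 28, 35, 42, 56, 63, 70, 84, 112, 119, 126, 140, 168, 224, 231, 238, 252, 280, 336, 448}, so |A + A| = 21.
K = |A + A| / |A| = 21/6 = 7/2 ≈ 3.5000.
Reference: AP of size 6 gives K = 11/6 ≈ 1.8333; a fully generic set of size 6 gives K ≈ 3.5000.

|A| = 6, |A + A| = 21, K = 21/6 = 7/2.


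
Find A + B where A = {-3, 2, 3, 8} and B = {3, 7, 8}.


A + B = {a + b : a ∈ A, b ∈ B}.
Enumerate all |A|·|B| = 4·3 = 12 pairs (a, b) and collect distinct sums.
a = -3: -3+3=0, -3+7=4, -3+8=5
a = 2: 2+3=5, 2+7=9, 2+8=10
a = 3: 3+3=6, 3+7=10, 3+8=11
a = 8: 8+3=11, 8+7=15, 8+8=16
Collecting distinct sums: A + B = {0, 4, 5, 6, 9, 10, 11, 15, 16}
|A + B| = 9

A + B = {0, 4, 5, 6, 9, 10, 11, 15, 16}


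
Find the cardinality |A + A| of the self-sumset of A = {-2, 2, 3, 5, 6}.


A + A = {a + a' : a, a' ∈ A}; |A| = 5.
General bounds: 2|A| - 1 ≤ |A + A| ≤ |A|(|A|+1)/2, i.e. 9 ≤ |A + A| ≤ 15.
Lower bound 2|A|-1 is attained iff A is an arithmetic progression.
Enumerate sums a + a' for a ≤ a' (symmetric, so this suffices):
a = -2: -2+-2=-4, -2+2=0, -2+3=1, -2+5=3, -2+6=4
a = 2: 2+2=4, 2+3=5, 2+5=7, 2+6=8
a = 3: 3+3=6, 3+5=8, 3+6=9
a = 5: 5+5=10, 5+6=11
a = 6: 6+6=12
Distinct sums: {-4, 0, 1, 3, 4, 5, 6, 7, 8, 9, 10, 11, 12}
|A + A| = 13

|A + A| = 13


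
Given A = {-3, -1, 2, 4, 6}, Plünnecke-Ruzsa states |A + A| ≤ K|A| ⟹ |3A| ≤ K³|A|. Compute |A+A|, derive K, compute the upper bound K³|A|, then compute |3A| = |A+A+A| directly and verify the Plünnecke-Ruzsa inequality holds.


|A| = 5.
Step 1: Compute A + A by enumerating all 25 pairs.
A + A = {-6, -4, -2, -1, 1, 3, 4, 5, 6, 8, 10, 12}, so |A + A| = 12.
Step 2: Doubling constant K = |A + A|/|A| = 12/5 = 12/5 ≈ 2.4000.
Step 3: Plünnecke-Ruzsa gives |3A| ≤ K³·|A| = (2.4000)³ · 5 ≈ 69.1200.
Step 4: Compute 3A = A + A + A directly by enumerating all triples (a,b,c) ∈ A³; |3A| = 22.
Step 5: Check 22 ≤ 69.1200? Yes ✓.

K = 12/5, Plünnecke-Ruzsa bound K³|A| ≈ 69.1200, |3A| = 22, inequality holds.


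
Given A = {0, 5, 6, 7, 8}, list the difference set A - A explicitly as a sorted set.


A - A = {a - a' : a, a' ∈ A}.
Compute a - a' for each ordered pair (a, a'):
a = 0: 0-0=0, 0-5=-5, 0-6=-6, 0-7=-7, 0-8=-8
a = 5: 5-0=5, 5-5=0, 5-6=-1, 5-7=-2, 5-8=-3
a = 6: 6-0=6, 6-5=1, 6-6=0, 6-7=-1, 6-8=-2
a = 7: 7-0=7, 7-5=2, 7-6=1, 7-7=0, 7-8=-1
a = 8: 8-0=8, 8-5=3, 8-6=2, 8-7=1, 8-8=0
Collecting distinct values (and noting 0 appears from a-a):
A - A = {-8, -7, -6, -5, -3, -2, -1, 0, 1, 2, 3, 5, 6, 7, 8}
|A - A| = 15

A - A = {-8, -7, -6, -5, -3, -2, -1, 0, 1, 2, 3, 5, 6, 7, 8}


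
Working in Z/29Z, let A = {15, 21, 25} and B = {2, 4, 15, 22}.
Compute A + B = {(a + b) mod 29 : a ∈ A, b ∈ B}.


Work in Z/29Z: reduce every sum a + b modulo 29.
Enumerate all 12 pairs:
a = 15: 15+2=17, 15+4=19, 15+15=1, 15+22=8
a = 21: 21+2=23, 21+4=25, 21+15=7, 21+22=14
a = 25: 25+2=27, 25+4=0, 25+15=11, 25+22=18
Distinct residues collected: {0, 1, 7, 8, 11, 14, 17, 18, 19, 23, 25, 27}
|A + B| = 12 (out of 29 total residues).

A + B = {0, 1, 7, 8, 11, 14, 17, 18, 19, 23, 25, 27}


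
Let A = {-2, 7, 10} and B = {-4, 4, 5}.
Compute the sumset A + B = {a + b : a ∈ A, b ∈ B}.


A + B = {a + b : a ∈ A, b ∈ B}.
Enumerate all |A|·|B| = 3·3 = 9 pairs (a, b) and collect distinct sums.
a = -2: -2+-4=-6, -2+4=2, -2+5=3
a = 7: 7+-4=3, 7+4=11, 7+5=12
a = 10: 10+-4=6, 10+4=14, 10+5=15
Collecting distinct sums: A + B = {-6, 2, 3, 6, 11, 12, 14, 15}
|A + B| = 8

A + B = {-6, 2, 3, 6, 11, 12, 14, 15}


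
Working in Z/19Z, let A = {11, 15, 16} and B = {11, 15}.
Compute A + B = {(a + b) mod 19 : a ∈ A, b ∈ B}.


Work in Z/19Z: reduce every sum a + b modulo 19.
Enumerate all 6 pairs:
a = 11: 11+11=3, 11+15=7
a = 15: 15+11=7, 15+15=11
a = 16: 16+11=8, 16+15=12
Distinct residues collected: {3, 7, 8, 11, 12}
|A + B| = 5 (out of 19 total residues).

A + B = {3, 7, 8, 11, 12}


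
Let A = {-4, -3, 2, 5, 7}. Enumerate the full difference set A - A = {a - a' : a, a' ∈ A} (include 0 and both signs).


A - A = {a - a' : a, a' ∈ A}.
Compute a - a' for each ordered pair (a, a'):
a = -4: -4--4=0, -4--3=-1, -4-2=-6, -4-5=-9, -4-7=-11
a = -3: -3--4=1, -3--3=0, -3-2=-5, -3-5=-8, -3-7=-10
a = 2: 2--4=6, 2--3=5, 2-2=0, 2-5=-3, 2-7=-5
a = 5: 5--4=9, 5--3=8, 5-2=3, 5-5=0, 5-7=-2
a = 7: 7--4=11, 7--3=10, 7-2=5, 7-5=2, 7-7=0
Collecting distinct values (and noting 0 appears from a-a):
A - A = {-11, -10, -9, -8, -6, -5, -3, -2, -1, 0, 1, 2, 3, 5, 6, 8, 9, 10, 11}
|A - A| = 19

A - A = {-11, -10, -9, -8, -6, -5, -3, -2, -1, 0, 1, 2, 3, 5, 6, 8, 9, 10, 11}


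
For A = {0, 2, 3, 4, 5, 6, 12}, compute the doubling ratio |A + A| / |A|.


|A| = 7.
Compute A + A by enumerating all 49 pairs.
A + A = {0, 2, 3, 4, 5, 6, 7, 8, 9, 10, 11, 12, 14, 15, 16, 17, 18, 24}, so |A + A| = 18.
K = |A + A| / |A| = 18/7 (already in lowest terms) ≈ 2.5714.
Reference: AP of size 7 gives K = 13/7 ≈ 1.8571; a fully generic set of size 7 gives K ≈ 4.0000.

|A| = 7, |A + A| = 18, K = 18/7.


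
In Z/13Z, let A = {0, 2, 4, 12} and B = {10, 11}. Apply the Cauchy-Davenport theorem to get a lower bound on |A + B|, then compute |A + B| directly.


Cauchy-Davenport: |A + B| ≥ min(p, |A| + |B| - 1) for A, B nonempty in Z/pZ.
|A| = 4, |B| = 2, p = 13.
CD lower bound = min(13, 4 + 2 - 1) = min(13, 5) = 5.
Compute A + B mod 13 directly:
a = 0: 0+10=10, 0+11=11
a = 2: 2+10=12, 2+11=0
a = 4: 4+10=1, 4+11=2
a = 12: 12+10=9, 12+11=10
A + B = {0, 1, 2, 9, 10, 11, 12}, so |A + B| = 7.
Verify: 7 ≥ 5? Yes ✓.

CD lower bound = 5, actual |A + B| = 7.


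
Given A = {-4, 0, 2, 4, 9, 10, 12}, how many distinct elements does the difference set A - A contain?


A - A = {a - a' : a, a' ∈ A}; |A| = 7.
Bounds: 2|A|-1 ≤ |A - A| ≤ |A|² - |A| + 1, i.e. 13 ≤ |A - A| ≤ 43.
Note: 0 ∈ A - A always (from a - a). The set is symmetric: if d ∈ A - A then -d ∈ A - A.
Enumerate nonzero differences d = a - a' with a > a' (then include -d):
Positive differences: {1, 2, 3, 4, 5, 6, 7, 8, 9, 10, 12, 13, 14, 16}
Full difference set: {0} ∪ (positive diffs) ∪ (negative diffs).
|A - A| = 1 + 2·14 = 29 (matches direct enumeration: 29).

|A - A| = 29


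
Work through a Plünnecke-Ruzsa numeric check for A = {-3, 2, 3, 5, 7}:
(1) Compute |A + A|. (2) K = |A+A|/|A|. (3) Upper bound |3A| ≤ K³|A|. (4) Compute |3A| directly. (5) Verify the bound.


|A| = 5.
Step 1: Compute A + A by enumerating all 25 pairs.
A + A = {-6, -1, 0, 2, 4, 5, 6, 7, 8, 9, 10, 12, 14}, so |A + A| = 13.
Step 2: Doubling constant K = |A + A|/|A| = 13/5 = 13/5 ≈ 2.6000.
Step 3: Plünnecke-Ruzsa gives |3A| ≤ K³·|A| = (2.6000)³ · 5 ≈ 87.8800.
Step 4: Compute 3A = A + A + A directly by enumerating all triples (a,b,c) ∈ A³; |3A| = 23.
Step 5: Check 23 ≤ 87.8800? Yes ✓.

K = 13/5, Plünnecke-Ruzsa bound K³|A| ≈ 87.8800, |3A| = 23, inequality holds.


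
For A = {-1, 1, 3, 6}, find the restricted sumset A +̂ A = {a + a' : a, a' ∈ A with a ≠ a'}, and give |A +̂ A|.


Restricted sumset: A +̂ A = {a + a' : a ∈ A, a' ∈ A, a ≠ a'}.
Equivalently, take A + A and drop any sum 2a that is achievable ONLY as a + a for a ∈ A (i.e. sums representable only with equal summands).
Enumerate pairs (a, a') with a < a' (symmetric, so each unordered pair gives one sum; this covers all a ≠ a'):
  -1 + 1 = 0
  -1 + 3 = 2
  -1 + 6 = 5
  1 + 3 = 4
  1 + 6 = 7
  3 + 6 = 9
Collected distinct sums: {0, 2, 4, 5, 7, 9}
|A +̂ A| = 6
(Reference bound: |A +̂ A| ≥ 2|A| - 3 for |A| ≥ 2, with |A| = 4 giving ≥ 5.)

|A +̂ A| = 6


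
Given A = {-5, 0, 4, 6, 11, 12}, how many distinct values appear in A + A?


A + A = {a + a' : a, a' ∈ A}; |A| = 6.
General bounds: 2|A| - 1 ≤ |A + A| ≤ |A|(|A|+1)/2, i.e. 11 ≤ |A + A| ≤ 21.
Lower bound 2|A|-1 is attained iff A is an arithmetic progression.
Enumerate sums a + a' for a ≤ a' (symmetric, so this suffices):
a = -5: -5+-5=-10, -5+0=-5, -5+4=-1, -5+6=1, -5+11=6, -5+12=7
a = 0: 0+0=0, 0+4=4, 0+6=6, 0+11=11, 0+12=12
a = 4: 4+4=8, 4+6=10, 4+11=15, 4+12=16
a = 6: 6+6=12, 6+11=17, 6+12=18
a = 11: 11+11=22, 11+12=23
a = 12: 12+12=24
Distinct sums: {-10, -5, -1, 0, 1, 4, 6, 7, 8, 10, 11, 12, 15, 16, 17, 18, 22, 23, 24}
|A + A| = 19

|A + A| = 19


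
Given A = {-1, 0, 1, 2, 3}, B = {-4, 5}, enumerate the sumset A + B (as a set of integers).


A + B = {a + b : a ∈ A, b ∈ B}.
Enumerate all |A|·|B| = 5·2 = 10 pairs (a, b) and collect distinct sums.
a = -1: -1+-4=-5, -1+5=4
a = 0: 0+-4=-4, 0+5=5
a = 1: 1+-4=-3, 1+5=6
a = 2: 2+-4=-2, 2+5=7
a = 3: 3+-4=-1, 3+5=8
Collecting distinct sums: A + B = {-5, -4, -3, -2, -1, 4, 5, 6, 7, 8}
|A + B| = 10

A + B = {-5, -4, -3, -2, -1, 4, 5, 6, 7, 8}
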